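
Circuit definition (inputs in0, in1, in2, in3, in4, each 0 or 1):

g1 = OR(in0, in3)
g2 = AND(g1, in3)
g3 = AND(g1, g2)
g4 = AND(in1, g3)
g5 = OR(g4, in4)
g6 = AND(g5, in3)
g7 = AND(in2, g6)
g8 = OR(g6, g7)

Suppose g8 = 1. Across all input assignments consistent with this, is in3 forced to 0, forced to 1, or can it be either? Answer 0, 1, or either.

1

g8 = OR(g6, g7) must be 1, so at least one of g6, g7 is 1.
Every assignment with g8 = 1 has in3 = 1; there are 12 such assignment(s).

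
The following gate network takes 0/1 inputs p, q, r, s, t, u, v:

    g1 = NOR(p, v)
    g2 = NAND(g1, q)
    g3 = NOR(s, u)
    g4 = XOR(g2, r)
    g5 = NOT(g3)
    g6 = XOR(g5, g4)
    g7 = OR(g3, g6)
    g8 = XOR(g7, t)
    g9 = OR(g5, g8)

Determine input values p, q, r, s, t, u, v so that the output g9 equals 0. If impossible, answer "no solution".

g9 = OR(g5, g8) must be 0, so both g5 = 0 and g8 = 0.
g5 = NOT(g3) must be 0, so g3 = 1.
Check with p=0, q=1, r=0, s=0, t=1, u=0, v=0:
g1 = NOR(p, v) = NOR(0, 0) = 1
g2 = NAND(g1, q) = NAND(1, 1) = 0
g3 = NOR(s, u) = NOR(0, 0) = 1
g4 = XOR(g2, r) = XOR(0, 0) = 0
g5 = NOT(g3) = NOT 1 = 0
g6 = XOR(g5, g4) = XOR(0, 0) = 0
g7 = OR(g3, g6) = OR(1, 0) = 1
g8 = XOR(g7, t) = XOR(1, 1) = 0
g9 = OR(g5, g8) = OR(0, 0) = 0
So g9 = 0 as required.

p=0, q=1, r=0, s=0, t=1, u=0, v=0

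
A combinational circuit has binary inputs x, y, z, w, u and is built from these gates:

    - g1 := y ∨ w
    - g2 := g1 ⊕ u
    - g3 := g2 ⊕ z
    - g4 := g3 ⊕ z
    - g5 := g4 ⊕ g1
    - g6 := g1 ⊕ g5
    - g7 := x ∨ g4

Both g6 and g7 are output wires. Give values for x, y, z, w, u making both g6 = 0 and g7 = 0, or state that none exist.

Check with x=0, y=1, z=1, w=1, u=1:
g1 = y ∨ w = 1 ∨ 1 = 1
g2 = g1 ⊕ u = 1 ⊕ 1 = 0
g3 = g2 ⊕ z = 0 ⊕ 1 = 1
g4 = g3 ⊕ z = 1 ⊕ 1 = 0
g5 = g4 ⊕ g1 = 0 ⊕ 1 = 1
g6 = g1 ⊕ g5 = 1 ⊕ 1 = 0
g7 = x ∨ g4 = 0 ∨ 0 = 0
So g6 = 0 and g7 = 0.

x=0, y=1, z=1, w=1, u=1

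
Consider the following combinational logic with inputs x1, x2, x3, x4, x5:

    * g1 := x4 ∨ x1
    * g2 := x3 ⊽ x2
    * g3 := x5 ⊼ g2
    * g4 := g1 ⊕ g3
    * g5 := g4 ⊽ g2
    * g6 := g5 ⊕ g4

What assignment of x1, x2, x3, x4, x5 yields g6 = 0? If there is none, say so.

g6 = g5 ⊕ g4 must be 0, so g5 and g4 are equal.
Check with x1=1 x2=0 x3=0 x4=1 x5=0:
g1 = x4 ∨ x1 = 1 ∨ 1 = 1
g2 = x3 ⊽ x2 = 0 ⊽ 0 = 1
g3 = x5 ⊼ g2 = 0 ⊼ 1 = 1
g4 = g1 ⊕ g3 = 1 ⊕ 1 = 0
g5 = g4 ⊽ g2 = 0 ⊽ 1 = 0
g6 = g5 ⊕ g4 = 0 ⊕ 0 = 0
So g6 = 0 as required.

x1=1 x2=0 x3=0 x4=1 x5=0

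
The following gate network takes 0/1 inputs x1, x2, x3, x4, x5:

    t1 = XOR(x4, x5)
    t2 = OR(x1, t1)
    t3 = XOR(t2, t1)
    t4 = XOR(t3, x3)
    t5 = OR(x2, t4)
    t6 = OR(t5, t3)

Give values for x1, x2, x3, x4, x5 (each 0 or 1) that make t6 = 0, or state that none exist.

x1=0 x2=0 x3=0 x4=1 x5=0

t6 = OR(t5, t3) must be 0, so both t5 = 0 and t3 = 0.
t5 = OR(x2, t4) must be 0, so both x2 = 0 and t4 = 0.
Check with x1=0 x2=0 x3=0 x4=1 x5=0:
t1 = XOR(x4, x5) = XOR(1, 0) = 1
t2 = OR(x1, t1) = OR(0, 1) = 1
t3 = XOR(t2, t1) = XOR(1, 1) = 0
t4 = XOR(t3, x3) = XOR(0, 0) = 0
t5 = OR(x2, t4) = OR(0, 0) = 0
t6 = OR(t5, t3) = OR(0, 0) = 0
So t6 = 0 as required.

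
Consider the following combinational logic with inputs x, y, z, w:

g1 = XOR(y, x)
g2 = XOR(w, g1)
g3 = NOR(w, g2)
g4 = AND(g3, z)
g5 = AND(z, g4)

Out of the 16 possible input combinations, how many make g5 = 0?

14

g5 = AND(z, g4) must be 0, so at least one of z, g4 is 0.
Enumerating the 16 input combinations, 14 give g5 = 0 and 2 give g5 = 1.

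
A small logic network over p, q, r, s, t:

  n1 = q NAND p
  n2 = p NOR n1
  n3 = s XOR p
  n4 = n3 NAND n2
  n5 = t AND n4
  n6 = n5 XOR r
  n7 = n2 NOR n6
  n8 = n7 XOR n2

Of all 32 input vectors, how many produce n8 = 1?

n8 = n7 XOR n2 must be 1, so n7 and n2 differ.
Enumerating the 32 input combinations, 16 give n8 = 1 and 16 give n8 = 0.

16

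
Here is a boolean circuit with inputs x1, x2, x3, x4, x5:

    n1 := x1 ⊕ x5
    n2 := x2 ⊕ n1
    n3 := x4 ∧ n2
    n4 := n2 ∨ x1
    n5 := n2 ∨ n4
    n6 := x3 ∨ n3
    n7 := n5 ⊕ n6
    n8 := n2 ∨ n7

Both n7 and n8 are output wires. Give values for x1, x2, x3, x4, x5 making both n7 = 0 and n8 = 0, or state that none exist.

x1=0, x2=1, x3=0, x4=1, x5=1

Check with x1=0, x2=1, x3=0, x4=1, x5=1:
n1 = x1 ⊕ x5 = 0 ⊕ 1 = 1
n2 = x2 ⊕ n1 = 1 ⊕ 1 = 0
n3 = x4 ∧ n2 = 1 ∧ 0 = 0
n4 = n2 ∨ x1 = 0 ∨ 0 = 0
n5 = n2 ∨ n4 = 0 ∨ 0 = 0
n6 = x3 ∨ n3 = 0 ∨ 0 = 0
n7 = n5 ⊕ n6 = 0 ⊕ 0 = 0
n8 = n2 ∨ n7 = 0 ∨ 0 = 0
So n7 = 0 and n8 = 0.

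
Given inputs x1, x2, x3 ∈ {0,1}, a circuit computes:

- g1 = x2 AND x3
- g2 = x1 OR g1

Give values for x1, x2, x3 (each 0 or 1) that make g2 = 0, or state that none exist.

g2 = x1 OR g1 must be 0, so both x1 = 0 and g1 = 0.
g1 = x2 AND x3 must be 0, so at least one of x2, x3 is 0.
Check with x1=0, x2=0, x3=1:
g1 = x2 AND x3 = 0 AND 1 = 0
g2 = x1 OR g1 = 0 OR 0 = 0
So g2 = 0 as required.

x1=0, x2=0, x3=1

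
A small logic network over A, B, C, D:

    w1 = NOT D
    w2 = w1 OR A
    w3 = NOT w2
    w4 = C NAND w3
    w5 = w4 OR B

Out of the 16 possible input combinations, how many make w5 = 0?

w5 = w4 OR B must be 0, so both w4 = 0 and B = 0.
w4 = C NAND w3 must be 0, so both C = 1 and w3 = 1.
Enumerating the 16 input combinations, 1 give w5 = 0 and 15 give w5 = 1.

1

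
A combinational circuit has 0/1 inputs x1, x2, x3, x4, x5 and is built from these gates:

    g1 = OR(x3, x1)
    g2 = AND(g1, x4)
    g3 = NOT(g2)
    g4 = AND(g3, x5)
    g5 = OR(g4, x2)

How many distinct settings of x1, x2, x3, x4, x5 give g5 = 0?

g5 = OR(g4, x2) must be 0, so both g4 = 0 and x2 = 0.
Enumerating the 32 input combinations, 11 give g5 = 0 and 21 give g5 = 1.

11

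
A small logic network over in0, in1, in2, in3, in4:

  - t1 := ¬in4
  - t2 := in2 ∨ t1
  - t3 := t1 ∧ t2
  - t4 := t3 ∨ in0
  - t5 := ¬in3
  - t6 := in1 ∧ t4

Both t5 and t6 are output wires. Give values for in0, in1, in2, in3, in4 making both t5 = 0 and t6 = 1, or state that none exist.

in0=1, in1=1, in2=1, in3=1, in4=1

Check with in0=1, in1=1, in2=1, in3=1, in4=1:
t1 = ¬in4 = ¬1 = 0
t2 = in2 ∨ t1 = 1 ∨ 0 = 1
t3 = t1 ∧ t2 = 0 ∧ 1 = 0
t4 = t3 ∨ in0 = 0 ∨ 1 = 1
t5 = ¬in3 = ¬1 = 0
t6 = in1 ∧ t4 = 1 ∧ 1 = 1
So t5 = 0 and t6 = 1.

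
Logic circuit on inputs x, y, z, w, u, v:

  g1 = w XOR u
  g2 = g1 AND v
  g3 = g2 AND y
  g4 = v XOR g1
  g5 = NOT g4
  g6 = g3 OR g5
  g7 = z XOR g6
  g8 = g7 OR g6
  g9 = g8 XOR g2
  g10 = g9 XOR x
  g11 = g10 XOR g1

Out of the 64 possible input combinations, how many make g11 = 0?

g11 = g10 XOR g1 must be 0, so g10 and g1 are equal.
Enumerating the 64 input combinations, 32 give g11 = 0 and 32 give g11 = 1.

32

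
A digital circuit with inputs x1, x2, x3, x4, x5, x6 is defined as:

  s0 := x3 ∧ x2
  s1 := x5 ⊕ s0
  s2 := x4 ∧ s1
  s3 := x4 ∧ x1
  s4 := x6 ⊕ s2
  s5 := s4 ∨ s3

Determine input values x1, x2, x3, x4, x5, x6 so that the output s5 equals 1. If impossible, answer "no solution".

x1=0 x2=1 x3=1 x4=1 x5=0 x6=0

s5 = s4 ∨ s3 must be 1, so at least one of s4, s3 is 1.
Check with x1=0 x2=1 x3=1 x4=1 x5=0 x6=0:
s0 = x3 ∧ x2 = 1 ∧ 1 = 1
s1 = x5 ⊕ s0 = 0 ⊕ 1 = 1
s2 = x4 ∧ s1 = 1 ∧ 1 = 1
s3 = x4 ∧ x1 = 1 ∧ 0 = 0
s4 = x6 ⊕ s2 = 0 ⊕ 1 = 1
s5 = s4 ∨ s3 = 1 ∨ 0 = 1
So s5 = 1 as required.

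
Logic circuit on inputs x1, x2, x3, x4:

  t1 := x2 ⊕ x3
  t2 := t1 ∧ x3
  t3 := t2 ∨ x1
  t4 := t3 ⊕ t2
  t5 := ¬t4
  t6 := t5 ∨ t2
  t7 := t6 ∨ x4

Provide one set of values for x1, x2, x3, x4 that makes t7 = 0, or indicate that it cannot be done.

x1=1 x2=1 x3=1 x4=0

Check with x1=1 x2=1 x3=1 x4=0:
t1 = x2 ⊕ x3 = 1 ⊕ 1 = 0
t2 = t1 ∧ x3 = 0 ∧ 1 = 0
t3 = t2 ∨ x1 = 0 ∨ 1 = 1
t4 = t3 ⊕ t2 = 1 ⊕ 0 = 1
t5 = ¬t4 = ¬1 = 0
t6 = t5 ∨ t2 = 0 ∨ 0 = 0
t7 = t6 ∨ x4 = 0 ∨ 0 = 0
So t7 = 0 as required.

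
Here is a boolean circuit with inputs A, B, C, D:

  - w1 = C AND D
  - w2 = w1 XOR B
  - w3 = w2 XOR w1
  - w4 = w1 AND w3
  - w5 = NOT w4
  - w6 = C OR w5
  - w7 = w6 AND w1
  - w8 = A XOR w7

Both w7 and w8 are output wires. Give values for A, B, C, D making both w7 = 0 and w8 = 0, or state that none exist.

Check with A=0 B=1 C=0 D=0:
w1 = C AND D = 0 AND 0 = 0
w2 = w1 XOR B = 0 XOR 1 = 1
w3 = w2 XOR w1 = 1 XOR 0 = 1
w4 = w1 AND w3 = 0 AND 1 = 0
w5 = NOT w4 = NOT 0 = 1
w6 = C OR w5 = 0 OR 1 = 1
w7 = w6 AND w1 = 1 AND 0 = 0
w8 = A XOR w7 = 0 XOR 0 = 0
So w7 = 0 and w8 = 0.

A=0 B=1 C=0 D=0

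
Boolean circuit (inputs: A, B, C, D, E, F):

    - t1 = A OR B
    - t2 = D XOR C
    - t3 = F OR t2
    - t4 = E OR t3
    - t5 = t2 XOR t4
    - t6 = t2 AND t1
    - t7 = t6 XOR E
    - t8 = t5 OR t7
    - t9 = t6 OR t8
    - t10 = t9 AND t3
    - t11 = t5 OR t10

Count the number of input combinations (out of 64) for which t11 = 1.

52

t11 = t5 OR t10 must be 1, so at least one of t5, t10 is 1.
Enumerating the 64 input combinations, 52 give t11 = 1 and 12 give t11 = 0.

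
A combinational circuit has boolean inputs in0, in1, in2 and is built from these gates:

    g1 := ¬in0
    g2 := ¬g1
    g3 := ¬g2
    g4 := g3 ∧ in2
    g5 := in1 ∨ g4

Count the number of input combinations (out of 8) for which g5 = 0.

3

g5 = in1 ∨ g4 must be 0, so both in1 = 0 and g4 = 0.
g4 = g3 ∧ in2 must be 0, so at least one of g3, in2 is 0.
Satisfying assignments:
  in0=0, in1=0, in2=0
  in0=1, in1=0, in2=0
  in0=1, in1=0, in2=1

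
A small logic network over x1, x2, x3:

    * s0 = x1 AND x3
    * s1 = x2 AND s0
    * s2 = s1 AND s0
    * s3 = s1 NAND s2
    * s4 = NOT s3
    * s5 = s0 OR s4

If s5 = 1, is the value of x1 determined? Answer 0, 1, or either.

1

s5 = s0 OR s4 must be 1, so at least one of s0, s4 is 1.
Every assignment with s5 = 1 has x1 = 1; there are 2 such assignment(s).
  x1=1, x2=0, x3=1
  x1=1, x2=1, x3=1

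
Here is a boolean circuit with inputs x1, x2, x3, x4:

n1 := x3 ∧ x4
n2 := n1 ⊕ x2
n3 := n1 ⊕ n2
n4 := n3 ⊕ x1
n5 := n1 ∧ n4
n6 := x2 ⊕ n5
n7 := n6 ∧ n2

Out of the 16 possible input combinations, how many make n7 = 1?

7

n7 = n6 ∧ n2 must be 1, so both n6 = 1 and n2 = 1.
Enumerating the 16 input combinations, 7 give n7 = 1 and 9 give n7 = 0.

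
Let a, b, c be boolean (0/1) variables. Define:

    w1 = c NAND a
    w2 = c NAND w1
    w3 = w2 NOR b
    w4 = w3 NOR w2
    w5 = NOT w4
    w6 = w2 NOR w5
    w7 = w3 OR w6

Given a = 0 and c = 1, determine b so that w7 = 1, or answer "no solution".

w7 = w3 OR w6 must be 1, so at least one of w3, w6 is 1.
Check with a = 0 and c = 1 and b=1:
w1 = c NAND a = 1 NAND 0 = 1
w2 = c NAND w1 = 1 NAND 1 = 0
w3 = w2 NOR b = 0 NOR 1 = 0
w4 = w3 NOR w2 = 0 NOR 0 = 1
w5 = NOT w4 = NOT 1 = 0
w6 = w2 NOR w5 = 0 NOR 0 = 1
w7 = w3 OR w6 = 0 OR 1 = 1
So w7 = 1.

b=1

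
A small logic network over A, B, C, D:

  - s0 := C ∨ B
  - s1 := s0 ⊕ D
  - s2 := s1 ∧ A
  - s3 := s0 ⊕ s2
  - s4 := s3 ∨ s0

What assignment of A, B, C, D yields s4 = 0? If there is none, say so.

s4 = s3 ∨ s0 must be 0, so both s3 = 0 and s0 = 0.
Check with A=1, B=0, C=0, D=0:
s0 = C ∨ B = 0 ∨ 0 = 0
s1 = s0 ⊕ D = 0 ⊕ 0 = 0
s2 = s1 ∧ A = 0 ∧ 1 = 0
s3 = s0 ⊕ s2 = 0 ⊕ 0 = 0
s4 = s3 ∨ s0 = 0 ∨ 0 = 0
So s4 = 0 as required.

A=1, B=0, C=0, D=0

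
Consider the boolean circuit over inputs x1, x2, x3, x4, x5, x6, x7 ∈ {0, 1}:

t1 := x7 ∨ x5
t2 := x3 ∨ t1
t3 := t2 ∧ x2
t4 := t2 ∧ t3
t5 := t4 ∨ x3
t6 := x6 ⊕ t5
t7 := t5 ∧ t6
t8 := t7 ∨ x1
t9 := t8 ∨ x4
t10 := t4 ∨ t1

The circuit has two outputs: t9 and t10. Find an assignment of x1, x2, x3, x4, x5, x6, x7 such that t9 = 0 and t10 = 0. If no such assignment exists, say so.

Check with x1=0, x2=1, x3=0, x4=0, x5=0, x6=0, x7=0:
t1 = x7 ∨ x5 = 0 ∨ 0 = 0
t2 = x3 ∨ t1 = 0 ∨ 0 = 0
t3 = t2 ∧ x2 = 0 ∧ 1 = 0
t4 = t2 ∧ t3 = 0 ∧ 0 = 0
t5 = t4 ∨ x3 = 0 ∨ 0 = 0
t6 = x6 ⊕ t5 = 0 ⊕ 0 = 0
t7 = t5 ∧ t6 = 0 ∧ 0 = 0
t8 = t7 ∨ x1 = 0 ∨ 0 = 0
t9 = t8 ∨ x4 = 0 ∨ 0 = 0
t10 = t4 ∨ t1 = 0 ∨ 0 = 0
So t9 = 0 and t10 = 0.

x1=0, x2=1, x3=0, x4=0, x5=0, x6=0, x7=0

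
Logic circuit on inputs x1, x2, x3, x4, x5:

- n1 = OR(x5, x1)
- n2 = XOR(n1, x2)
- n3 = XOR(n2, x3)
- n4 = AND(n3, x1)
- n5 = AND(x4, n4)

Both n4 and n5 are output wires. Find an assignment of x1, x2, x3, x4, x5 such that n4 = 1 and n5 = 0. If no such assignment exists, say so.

x1=1, x2=0, x3=0, x4=0, x5=1

Check with x1=1, x2=0, x3=0, x4=0, x5=1:
n1 = OR(x5, x1) = OR(1, 1) = 1
n2 = XOR(n1, x2) = XOR(1, 0) = 1
n3 = XOR(n2, x3) = XOR(1, 0) = 1
n4 = AND(n3, x1) = AND(1, 1) = 1
n5 = AND(x4, n4) = AND(0, 1) = 0
So n4 = 1 and n5 = 0.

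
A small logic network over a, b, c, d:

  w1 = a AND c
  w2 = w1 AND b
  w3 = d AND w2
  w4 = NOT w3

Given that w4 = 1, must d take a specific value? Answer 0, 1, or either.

Both values of d occur among assignments with w4 = 1:
  d=0: a=0, b=0, c=0, d=0
  d=1: a=0, b=0, c=0, d=1

either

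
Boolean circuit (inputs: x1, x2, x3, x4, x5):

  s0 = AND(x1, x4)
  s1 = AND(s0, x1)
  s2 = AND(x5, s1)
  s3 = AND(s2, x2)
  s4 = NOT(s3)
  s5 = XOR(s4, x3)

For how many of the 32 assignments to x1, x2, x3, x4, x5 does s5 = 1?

16

s5 = XOR(s4, x3) must be 1, so s4 and x3 differ.
Enumerating the 32 input combinations, 16 give s5 = 1 and 16 give s5 = 0.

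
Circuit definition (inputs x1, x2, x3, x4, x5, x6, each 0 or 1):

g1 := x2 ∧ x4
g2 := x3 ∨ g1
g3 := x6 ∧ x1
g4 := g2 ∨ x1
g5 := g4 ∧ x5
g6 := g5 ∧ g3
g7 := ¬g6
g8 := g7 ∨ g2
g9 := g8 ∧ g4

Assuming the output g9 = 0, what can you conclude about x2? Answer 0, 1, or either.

Both values of x2 occur among assignments with g9 = 0:
  x2=0: x1=0, x2=0, x3=0, x4=0, x5=0, x6=0
  x2=1: x1=0, x2=1, x3=0, x4=0, x5=0, x6=0

either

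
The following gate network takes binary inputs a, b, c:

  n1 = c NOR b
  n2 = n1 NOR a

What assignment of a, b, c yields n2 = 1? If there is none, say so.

a=0, b=1, c=1

Check with a=0, b=1, c=1:
n1 = c NOR b = 1 NOR 1 = 0
n2 = n1 NOR a = 0 NOR 0 = 1
So n2 = 1 as required.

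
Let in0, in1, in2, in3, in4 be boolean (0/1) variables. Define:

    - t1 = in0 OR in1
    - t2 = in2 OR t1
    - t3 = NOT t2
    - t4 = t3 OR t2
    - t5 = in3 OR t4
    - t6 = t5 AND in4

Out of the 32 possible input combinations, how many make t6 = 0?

t6 = t5 AND in4 must be 0, so at least one of t5, in4 is 0.
Enumerating the 32 input combinations, 16 give t6 = 0 and 16 give t6 = 1.

16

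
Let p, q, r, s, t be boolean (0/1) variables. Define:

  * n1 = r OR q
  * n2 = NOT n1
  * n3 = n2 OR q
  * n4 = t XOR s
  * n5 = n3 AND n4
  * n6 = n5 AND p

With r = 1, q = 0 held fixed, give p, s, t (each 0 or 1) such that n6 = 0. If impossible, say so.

Check with r = 1, q = 0 and p=0, s=0, t=0:
n1 = r OR q = 1 OR 0 = 1
n2 = NOT n1 = NOT 1 = 0
n3 = n2 OR q = 0 OR 0 = 0
n4 = t XOR s = 0 XOR 0 = 0
n5 = n3 AND n4 = 0 AND 0 = 0
n6 = n5 AND p = 0 AND 0 = 0
So n6 = 0.

p=0, s=0, t=0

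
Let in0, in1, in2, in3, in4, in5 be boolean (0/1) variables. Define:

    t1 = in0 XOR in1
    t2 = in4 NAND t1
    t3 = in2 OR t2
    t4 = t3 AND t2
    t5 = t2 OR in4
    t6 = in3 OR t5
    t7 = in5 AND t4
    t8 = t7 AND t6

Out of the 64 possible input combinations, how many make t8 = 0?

40

t8 = t7 AND t6 must be 0, so at least one of t7, t6 is 0.
Enumerating the 64 input combinations, 40 give t8 = 0 and 24 give t8 = 1.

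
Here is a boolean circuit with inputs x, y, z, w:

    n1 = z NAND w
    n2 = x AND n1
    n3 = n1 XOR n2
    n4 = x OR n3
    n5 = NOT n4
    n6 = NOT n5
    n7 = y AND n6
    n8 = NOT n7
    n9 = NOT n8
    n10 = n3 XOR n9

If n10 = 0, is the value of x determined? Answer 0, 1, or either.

Both values of x occur among assignments with n10 = 0:
  x=0: x=0, y=0, z=1, w=1
  x=1: x=1, y=0, z=0, w=0

either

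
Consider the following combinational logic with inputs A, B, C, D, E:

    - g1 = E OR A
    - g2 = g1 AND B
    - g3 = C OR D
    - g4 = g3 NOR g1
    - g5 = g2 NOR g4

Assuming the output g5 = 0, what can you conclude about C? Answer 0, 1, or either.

either

Both values of C occur among assignments with g5 = 0:
  C=0: A=0, B=0, C=0, D=0, E=0
  C=1: A=0, B=1, C=1, D=0, E=1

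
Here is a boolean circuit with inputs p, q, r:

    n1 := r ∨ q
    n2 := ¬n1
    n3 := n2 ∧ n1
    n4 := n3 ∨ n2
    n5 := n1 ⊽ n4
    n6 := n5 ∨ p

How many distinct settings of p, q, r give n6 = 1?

4

n6 = n5 ∨ p must be 1, so at least one of n5, p is 1.
Satisfying assignments:
  p=1, q=0, r=0
  p=1, q=0, r=1
  p=1, q=1, r=0
  p=1, q=1, r=1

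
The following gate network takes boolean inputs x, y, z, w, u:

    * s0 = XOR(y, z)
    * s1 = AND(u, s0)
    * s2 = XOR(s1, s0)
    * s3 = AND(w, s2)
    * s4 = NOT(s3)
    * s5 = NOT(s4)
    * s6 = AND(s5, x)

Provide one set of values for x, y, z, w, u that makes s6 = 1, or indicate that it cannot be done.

x=1 y=0 z=1 w=1 u=0

Check with x=1 y=0 z=1 w=1 u=0:
s0 = XOR(y, z) = XOR(0, 1) = 1
s1 = AND(u, s0) = AND(0, 1) = 0
s2 = XOR(s1, s0) = XOR(0, 1) = 1
s3 = AND(w, s2) = AND(1, 1) = 1
s4 = NOT(s3) = NOT 1 = 0
s5 = NOT(s4) = NOT 0 = 1
s6 = AND(s5, x) = AND(1, 1) = 1
So s6 = 1 as required.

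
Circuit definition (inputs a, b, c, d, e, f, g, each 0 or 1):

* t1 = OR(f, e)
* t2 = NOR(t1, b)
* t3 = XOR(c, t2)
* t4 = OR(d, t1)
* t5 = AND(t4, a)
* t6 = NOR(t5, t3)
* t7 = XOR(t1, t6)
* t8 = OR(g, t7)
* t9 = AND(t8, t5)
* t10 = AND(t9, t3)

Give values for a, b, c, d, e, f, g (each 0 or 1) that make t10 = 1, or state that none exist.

t10 = AND(t9, t3) must be 1, so both t9 = 1 and t3 = 1.
t9 = AND(t8, t5) must be 1, so both t8 = 1 and t5 = 1.
t3 = XOR(c, t2) must be 1, so c and t2 differ.
Check with a=1, b=0, c=1, d=1, e=1, f=0, g=0:
t1 = OR(f, e) = OR(0, 1) = 1
t2 = NOR(t1, b) = NOR(1, 0) = 0
t3 = XOR(c, t2) = XOR(1, 0) = 1
t4 = OR(d, t1) = OR(1, 1) = 1
t5 = AND(t4, a) = AND(1, 1) = 1
t6 = NOR(t5, t3) = NOR(1, 1) = 0
t7 = XOR(t1, t6) = XOR(1, 0) = 1
t8 = OR(g, t7) = OR(0, 1) = 1
t9 = AND(t8, t5) = AND(1, 1) = 1
t10 = AND(t9, t3) = AND(1, 1) = 1
So t10 = 1 as required.

a=1, b=0, c=1, d=1, e=1, f=0, g=0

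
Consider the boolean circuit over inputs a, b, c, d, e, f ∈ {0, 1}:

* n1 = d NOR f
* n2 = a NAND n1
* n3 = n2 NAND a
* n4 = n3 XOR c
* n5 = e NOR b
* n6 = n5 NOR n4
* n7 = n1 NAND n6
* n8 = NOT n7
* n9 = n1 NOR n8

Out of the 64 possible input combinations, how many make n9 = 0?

16

n9 = n1 NOR n8 must be 0, so at least one of n1, n8 is 1.
Enumerating the 64 input combinations, 16 give n9 = 0 and 48 give n9 = 1.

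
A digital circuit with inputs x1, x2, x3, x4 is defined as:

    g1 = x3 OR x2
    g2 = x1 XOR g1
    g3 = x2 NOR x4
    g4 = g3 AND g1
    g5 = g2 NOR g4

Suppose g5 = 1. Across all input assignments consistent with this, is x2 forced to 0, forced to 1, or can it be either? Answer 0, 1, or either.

Both values of x2 occur among assignments with g5 = 1:
  x2=0: x1=0, x2=0, x3=0, x4=0
  x2=1: x1=1, x2=1, x3=0, x4=0

either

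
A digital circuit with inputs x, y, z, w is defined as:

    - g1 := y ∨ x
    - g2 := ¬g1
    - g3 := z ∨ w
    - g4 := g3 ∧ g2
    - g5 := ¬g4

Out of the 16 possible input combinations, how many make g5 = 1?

13

g5 = ¬g4 must be 1, so g4 = 0.
g4 = g3 ∧ g2 must be 0, so at least one of g3, g2 is 0.
Enumerating the 16 input combinations, 13 give g5 = 1 and 3 give g5 = 0.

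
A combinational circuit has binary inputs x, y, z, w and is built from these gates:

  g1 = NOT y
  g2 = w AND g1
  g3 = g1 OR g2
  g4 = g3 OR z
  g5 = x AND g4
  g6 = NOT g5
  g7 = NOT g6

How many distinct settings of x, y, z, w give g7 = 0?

10

g7 = NOT g6 must be 0, so g6 = 1.
Enumerating the 16 input combinations, 10 give g7 = 0 and 6 give g7 = 1.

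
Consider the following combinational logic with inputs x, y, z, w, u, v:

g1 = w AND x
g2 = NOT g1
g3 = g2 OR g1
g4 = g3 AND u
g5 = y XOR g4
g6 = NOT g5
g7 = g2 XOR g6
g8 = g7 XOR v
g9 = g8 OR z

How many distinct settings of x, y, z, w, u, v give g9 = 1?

48

g9 = g8 OR z must be 1, so at least one of g8, z is 1.
Enumerating the 64 input combinations, 48 give g9 = 1 and 16 give g9 = 0.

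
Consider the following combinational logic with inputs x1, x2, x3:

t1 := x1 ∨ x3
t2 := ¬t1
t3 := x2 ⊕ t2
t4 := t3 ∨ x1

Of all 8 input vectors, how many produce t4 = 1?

t4 = t3 ∨ x1 must be 1, so at least one of t3, x1 is 1.
Satisfying assignments:
  x1=0, x2=0, x3=0
  x1=0, x2=1, x3=1
  x1=1, x2=0, x3=0
  x1=1, x2=0, x3=1
  x1=1, x2=1, x3=0
  x1=1, x2=1, x3=1

6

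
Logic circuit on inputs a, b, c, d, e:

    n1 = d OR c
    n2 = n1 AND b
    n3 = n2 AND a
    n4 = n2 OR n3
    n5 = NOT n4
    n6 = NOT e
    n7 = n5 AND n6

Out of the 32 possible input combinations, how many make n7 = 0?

22

n7 = n5 AND n6 must be 0, so at least one of n5, n6 is 0.
Enumerating the 32 input combinations, 22 give n7 = 0 and 10 give n7 = 1.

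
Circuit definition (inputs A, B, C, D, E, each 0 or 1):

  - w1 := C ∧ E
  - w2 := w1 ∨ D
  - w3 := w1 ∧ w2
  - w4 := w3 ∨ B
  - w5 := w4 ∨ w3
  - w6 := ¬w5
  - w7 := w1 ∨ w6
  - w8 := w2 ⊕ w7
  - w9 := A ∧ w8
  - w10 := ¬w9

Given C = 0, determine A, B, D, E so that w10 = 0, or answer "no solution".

w10 = ¬w9 must be 0, so w9 = 1.
w9 = A ∧ w8 must be 1, so both A = 1 and w8 = 1.
Check with C = 0 and A=1, B=0, D=0, E=0:
w1 = C ∧ E = 0 ∧ 0 = 0
w2 = w1 ∨ D = 0 ∨ 0 = 0
w3 = w1 ∧ w2 = 0 ∧ 0 = 0
w4 = w3 ∨ B = 0 ∨ 0 = 0
w5 = w4 ∨ w3 = 0 ∨ 0 = 0
w6 = ¬w5 = ¬0 = 1
w7 = w1 ∨ w6 = 0 ∨ 1 = 1
w8 = w2 ⊕ w7 = 0 ⊕ 1 = 1
w9 = A ∧ w8 = 1 ∧ 1 = 1
w10 = ¬w9 = ¬1 = 0
So w10 = 0.

A=1, B=0, D=0, E=0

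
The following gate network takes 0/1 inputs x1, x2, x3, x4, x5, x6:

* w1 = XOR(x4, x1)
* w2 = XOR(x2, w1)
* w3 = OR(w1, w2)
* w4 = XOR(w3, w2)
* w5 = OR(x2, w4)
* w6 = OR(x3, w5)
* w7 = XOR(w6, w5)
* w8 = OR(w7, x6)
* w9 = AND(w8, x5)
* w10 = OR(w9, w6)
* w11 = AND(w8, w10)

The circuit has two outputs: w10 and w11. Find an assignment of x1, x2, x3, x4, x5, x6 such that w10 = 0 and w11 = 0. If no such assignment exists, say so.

Check with x1=1, x2=0, x3=0, x4=1, x5=0, x6=0:
w1 = XOR(x4, x1) = XOR(1, 1) = 0
w2 = XOR(x2, w1) = XOR(0, 0) = 0
w3 = OR(w1, w2) = OR(0, 0) = 0
w4 = XOR(w3, w2) = XOR(0, 0) = 0
w5 = OR(x2, w4) = OR(0, 0) = 0
w6 = OR(x3, w5) = OR(0, 0) = 0
w7 = XOR(w6, w5) = XOR(0, 0) = 0
w8 = OR(w7, x6) = OR(0, 0) = 0
w9 = AND(w8, x5) = AND(0, 0) = 0
w10 = OR(w9, w6) = OR(0, 0) = 0
w11 = AND(w8, w10) = AND(0, 0) = 0
So w10 = 0 and w11 = 0.

x1=1, x2=0, x3=0, x4=1, x5=0, x6=0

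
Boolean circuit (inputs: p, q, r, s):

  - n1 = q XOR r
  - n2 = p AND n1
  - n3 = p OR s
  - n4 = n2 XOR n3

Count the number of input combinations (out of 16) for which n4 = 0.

n4 = n2 XOR n3 must be 0, so n2 and n3 are equal.
Enumerating the 16 input combinations, 8 give n4 = 0 and 8 give n4 = 1.

8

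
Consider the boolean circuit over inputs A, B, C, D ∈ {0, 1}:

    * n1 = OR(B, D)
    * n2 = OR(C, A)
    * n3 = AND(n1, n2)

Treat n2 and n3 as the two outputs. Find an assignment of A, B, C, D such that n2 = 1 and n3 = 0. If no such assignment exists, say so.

A=1, B=0, C=0, D=0

Check with A=1, B=0, C=0, D=0:
n1 = OR(B, D) = OR(0, 0) = 0
n2 = OR(C, A) = OR(0, 1) = 1
n3 = AND(n1, n2) = AND(0, 1) = 0
So n2 = 1 and n3 = 0.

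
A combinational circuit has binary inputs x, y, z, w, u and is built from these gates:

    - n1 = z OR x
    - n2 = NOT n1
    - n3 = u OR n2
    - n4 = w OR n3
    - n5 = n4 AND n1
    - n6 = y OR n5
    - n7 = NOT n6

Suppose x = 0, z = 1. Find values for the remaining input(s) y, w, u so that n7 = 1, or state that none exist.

Check with x = 0, z = 1 and y=0, w=0, u=0:
n1 = z OR x = 1 OR 0 = 1
n2 = NOT n1 = NOT 1 = 0
n3 = u OR n2 = 0 OR 0 = 0
n4 = w OR n3 = 0 OR 0 = 0
n5 = n4 AND n1 = 0 AND 1 = 0
n6 = y OR n5 = 0 OR 0 = 0
n7 = NOT n6 = NOT 0 = 1
So n7 = 1.

y=0 w=0 u=0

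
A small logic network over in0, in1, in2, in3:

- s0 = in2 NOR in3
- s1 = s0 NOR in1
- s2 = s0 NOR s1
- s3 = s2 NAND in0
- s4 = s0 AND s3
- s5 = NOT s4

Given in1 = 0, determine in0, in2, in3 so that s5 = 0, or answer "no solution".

s5 = NOT s4 must be 0, so s4 = 1.
Check with in1 = 0 and in0=1, in2=0, in3=0:
s0 = in2 NOR in3 = 0 NOR 0 = 1
s1 = s0 NOR in1 = 1 NOR 0 = 0
s2 = s0 NOR s1 = 1 NOR 0 = 0
s3 = s2 NAND in0 = 0 NAND 1 = 1
s4 = s0 AND s3 = 1 AND 1 = 1
s5 = NOT s4 = NOT 1 = 0
So s5 = 0.

in0=1, in2=0, in3=0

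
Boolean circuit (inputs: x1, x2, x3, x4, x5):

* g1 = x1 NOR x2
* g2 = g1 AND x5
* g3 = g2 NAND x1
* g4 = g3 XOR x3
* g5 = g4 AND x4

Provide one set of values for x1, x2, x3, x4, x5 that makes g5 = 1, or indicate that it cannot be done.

x1=0 x2=0 x3=0 x4=1 x5=1

g5 = g4 AND x4 must be 1, so both g4 = 1 and x4 = 1.
g4 = g3 XOR x3 must be 1, so g3 and x3 differ.
Check with x1=0 x2=0 x3=0 x4=1 x5=1:
g1 = x1 NOR x2 = 0 NOR 0 = 1
g2 = g1 AND x5 = 1 AND 1 = 1
g3 = g2 NAND x1 = 1 NAND 0 = 1
g4 = g3 XOR x3 = 1 XOR 0 = 1
g5 = g4 AND x4 = 1 AND 1 = 1
So g5 = 1 as required.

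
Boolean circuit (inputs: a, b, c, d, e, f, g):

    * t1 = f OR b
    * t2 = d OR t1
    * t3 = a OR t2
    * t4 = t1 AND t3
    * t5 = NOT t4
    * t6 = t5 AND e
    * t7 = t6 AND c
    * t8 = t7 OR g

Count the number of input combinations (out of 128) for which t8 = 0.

t8 = t7 OR g must be 0, so both t7 = 0 and g = 0.
Enumerating the 128 input combinations, 60 give t8 = 0 and 68 give t8 = 1.

60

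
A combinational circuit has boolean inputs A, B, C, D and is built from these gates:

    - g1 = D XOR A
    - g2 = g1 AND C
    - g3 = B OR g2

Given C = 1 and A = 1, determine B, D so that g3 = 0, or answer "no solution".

g3 = B OR g2 must be 0, so both B = 0 and g2 = 0.
g2 = g1 AND C must be 0, so at least one of g1, C is 0.
Check with C = 1 and A = 1 and B=0, D=1:
g1 = D XOR A = 1 XOR 1 = 0
g2 = g1 AND C = 0 AND 1 = 0
g3 = B OR g2 = 0 OR 0 = 0
So g3 = 0.

B=0 D=1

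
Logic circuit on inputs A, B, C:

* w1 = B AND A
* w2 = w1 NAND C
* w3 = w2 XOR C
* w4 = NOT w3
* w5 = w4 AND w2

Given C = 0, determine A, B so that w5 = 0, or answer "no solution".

Check with C = 0 and A=1, B=0:
w1 = B AND A = 0 AND 1 = 0
w2 = w1 NAND C = 0 NAND 0 = 1
w3 = w2 XOR C = 1 XOR 0 = 1
w4 = NOT w3 = NOT 1 = 0
w5 = w4 AND w2 = 0 AND 1 = 0
So w5 = 0.

A=1 B=0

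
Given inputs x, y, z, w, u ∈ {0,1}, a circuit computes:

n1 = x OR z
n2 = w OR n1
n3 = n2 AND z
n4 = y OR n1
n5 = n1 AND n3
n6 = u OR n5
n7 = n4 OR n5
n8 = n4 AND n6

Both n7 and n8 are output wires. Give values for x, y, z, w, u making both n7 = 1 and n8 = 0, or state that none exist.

x=1, y=1, z=0, w=0, u=0

Check with x=1, y=1, z=0, w=0, u=0:
n1 = x OR z = 1 OR 0 = 1
n2 = w OR n1 = 0 OR 1 = 1
n3 = n2 AND z = 1 AND 0 = 0
n4 = y OR n1 = 1 OR 1 = 1
n5 = n1 AND n3 = 1 AND 0 = 0
n6 = u OR n5 = 0 OR 0 = 0
n7 = n4 OR n5 = 1 OR 0 = 1
n8 = n4 AND n6 = 1 AND 0 = 0
So n7 = 1 and n8 = 0.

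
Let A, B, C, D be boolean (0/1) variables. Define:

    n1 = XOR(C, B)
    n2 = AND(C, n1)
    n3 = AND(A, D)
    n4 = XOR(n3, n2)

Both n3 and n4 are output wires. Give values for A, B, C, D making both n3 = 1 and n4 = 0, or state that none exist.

A=1, B=0, C=1, D=1

Check with A=1, B=0, C=1, D=1:
n1 = XOR(C, B) = XOR(1, 0) = 1
n2 = AND(C, n1) = AND(1, 1) = 1
n3 = AND(A, D) = AND(1, 1) = 1
n4 = XOR(n3, n2) = XOR(1, 1) = 0
So n3 = 1 and n4 = 0.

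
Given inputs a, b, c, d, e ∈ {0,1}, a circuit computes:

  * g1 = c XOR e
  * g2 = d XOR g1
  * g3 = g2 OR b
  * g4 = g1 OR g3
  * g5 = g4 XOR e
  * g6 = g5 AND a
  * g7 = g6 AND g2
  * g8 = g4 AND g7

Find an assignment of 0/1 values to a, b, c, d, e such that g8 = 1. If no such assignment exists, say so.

a=1 b=0 c=1 d=0 e=0

Check with a=1 b=0 c=1 d=0 e=0:
g1 = c XOR e = 1 XOR 0 = 1
g2 = d XOR g1 = 0 XOR 1 = 1
g3 = g2 OR b = 1 OR 0 = 1
g4 = g1 OR g3 = 1 OR 1 = 1
g5 = g4 XOR e = 1 XOR 0 = 1
g6 = g5 AND a = 1 AND 1 = 1
g7 = g6 AND g2 = 1 AND 1 = 1
g8 = g4 AND g7 = 1 AND 1 = 1
So g8 = 1 as required.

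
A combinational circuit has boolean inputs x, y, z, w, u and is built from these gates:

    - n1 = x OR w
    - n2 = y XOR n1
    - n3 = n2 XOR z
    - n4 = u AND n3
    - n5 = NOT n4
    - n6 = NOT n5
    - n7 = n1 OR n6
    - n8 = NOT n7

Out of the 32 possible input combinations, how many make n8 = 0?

26

n8 = NOT n7 must be 0, so n7 = 1.
n7 = n1 OR n6 must be 1, so at least one of n1, n6 is 1.
Enumerating the 32 input combinations, 26 give n8 = 0 and 6 give n8 = 1.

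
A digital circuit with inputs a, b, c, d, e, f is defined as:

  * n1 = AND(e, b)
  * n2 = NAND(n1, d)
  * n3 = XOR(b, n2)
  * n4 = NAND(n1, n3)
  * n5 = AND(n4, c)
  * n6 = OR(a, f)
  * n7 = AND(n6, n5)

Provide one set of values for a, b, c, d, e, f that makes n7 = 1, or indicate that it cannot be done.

a=1 b=1 c=1 d=1 e=0 f=1

n7 = AND(n6, n5) must be 1, so both n6 = 1 and n5 = 1.
Check with a=1 b=1 c=1 d=1 e=0 f=1:
n1 = AND(e, b) = AND(0, 1) = 0
n2 = NAND(n1, d) = NAND(0, 1) = 1
n3 = XOR(b, n2) = XOR(1, 1) = 0
n4 = NAND(n1, n3) = NAND(0, 0) = 1
n5 = AND(n4, c) = AND(1, 1) = 1
n6 = OR(a, f) = OR(1, 1) = 1
n7 = AND(n6, n5) = AND(1, 1) = 1
So n7 = 1 as required.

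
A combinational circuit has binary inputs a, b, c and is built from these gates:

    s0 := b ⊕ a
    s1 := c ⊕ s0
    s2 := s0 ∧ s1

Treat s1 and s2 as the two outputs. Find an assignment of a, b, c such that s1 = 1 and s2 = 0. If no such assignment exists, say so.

Check with a=1 b=1 c=1:
s0 = b ⊕ a = 1 ⊕ 1 = 0
s1 = c ⊕ s0 = 1 ⊕ 0 = 1
s2 = s0 ∧ s1 = 0 ∧ 1 = 0
So s1 = 1 and s2 = 0.

a=1 b=1 c=1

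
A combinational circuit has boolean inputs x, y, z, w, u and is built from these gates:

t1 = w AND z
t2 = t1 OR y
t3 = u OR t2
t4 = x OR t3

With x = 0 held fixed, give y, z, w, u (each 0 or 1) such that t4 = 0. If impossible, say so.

t4 = x OR t3 must be 0, so both x = 0 and t3 = 0.
t3 = u OR t2 must be 0, so both u = 0 and t2 = 0.
Check with x = 0 and y=0, z=0, w=0, u=0:
t1 = w AND z = 0 AND 0 = 0
t2 = t1 OR y = 0 OR 0 = 0
t3 = u OR t2 = 0 OR 0 = 0
t4 = x OR t3 = 0 OR 0 = 0
So t4 = 0.

y=0, z=0, w=0, u=0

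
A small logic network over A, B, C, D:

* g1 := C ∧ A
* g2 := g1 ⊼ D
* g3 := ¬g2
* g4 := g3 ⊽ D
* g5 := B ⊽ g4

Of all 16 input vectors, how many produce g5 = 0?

12

g5 = B ⊽ g4 must be 0, so at least one of B, g4 is 1.
Enumerating the 16 input combinations, 12 give g5 = 0 and 4 give g5 = 1.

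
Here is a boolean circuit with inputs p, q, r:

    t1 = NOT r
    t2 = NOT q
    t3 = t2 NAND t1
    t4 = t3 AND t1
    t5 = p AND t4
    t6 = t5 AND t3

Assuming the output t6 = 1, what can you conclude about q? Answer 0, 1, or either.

t6 = t5 AND t3 must be 1, so both t5 = 1 and t3 = 1.
t5 = p AND t4 must be 1, so both p = 1 and t4 = 1.
t3 = t2 NAND t1 must be 1, so at least one of t2, t1 is 0.
Every assignment with t6 = 1 has q = 1; there are 1 such assignment(s).
  p=1, q=1, r=0

1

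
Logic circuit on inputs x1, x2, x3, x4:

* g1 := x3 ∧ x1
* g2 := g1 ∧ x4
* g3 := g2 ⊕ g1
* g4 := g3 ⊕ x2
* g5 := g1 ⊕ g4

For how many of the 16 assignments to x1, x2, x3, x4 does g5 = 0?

g5 = g1 ⊕ g4 must be 0, so g1 and g4 are equal.
Enumerating the 16 input combinations, 8 give g5 = 0 and 8 give g5 = 1.

8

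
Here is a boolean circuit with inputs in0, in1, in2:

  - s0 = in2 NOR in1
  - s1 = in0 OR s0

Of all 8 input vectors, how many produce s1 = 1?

5

s1 = in0 OR s0 must be 1, so at least one of in0, s0 is 1.
Satisfying assignments:
  in0=0, in1=0, in2=0
  in0=1, in1=0, in2=0
  in0=1, in1=0, in2=1
  in0=1, in1=1, in2=0
  in0=1, in1=1, in2=1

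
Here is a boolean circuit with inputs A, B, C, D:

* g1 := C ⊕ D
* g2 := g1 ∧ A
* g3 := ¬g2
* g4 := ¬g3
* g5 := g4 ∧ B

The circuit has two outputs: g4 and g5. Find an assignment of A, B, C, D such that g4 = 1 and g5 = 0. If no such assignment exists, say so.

A=1, B=0, C=1, D=0

Check with A=1, B=0, C=1, D=0:
g1 = C ⊕ D = 1 ⊕ 0 = 1
g2 = g1 ∧ A = 1 ∧ 1 = 1
g3 = ¬g2 = ¬1 = 0
g4 = ¬g3 = ¬0 = 1
g5 = g4 ∧ B = 1 ∧ 0 = 0
So g4 = 1 and g5 = 0.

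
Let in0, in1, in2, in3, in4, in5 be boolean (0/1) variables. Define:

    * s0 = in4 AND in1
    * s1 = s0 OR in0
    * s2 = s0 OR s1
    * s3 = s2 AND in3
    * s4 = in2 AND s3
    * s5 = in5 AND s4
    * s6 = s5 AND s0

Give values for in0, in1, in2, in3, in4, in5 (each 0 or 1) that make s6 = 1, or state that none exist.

Check with in0=0, in1=1, in2=1, in3=1, in4=1, in5=1:
s0 = in4 AND in1 = 1 AND 1 = 1
s1 = s0 OR in0 = 1 OR 0 = 1
s2 = s0 OR s1 = 1 OR 1 = 1
s3 = s2 AND in3 = 1 AND 1 = 1
s4 = in2 AND s3 = 1 AND 1 = 1
s5 = in5 AND s4 = 1 AND 1 = 1
s6 = s5 AND s0 = 1 AND 1 = 1
So s6 = 1 as required.

in0=0, in1=1, in2=1, in3=1, in4=1, in5=1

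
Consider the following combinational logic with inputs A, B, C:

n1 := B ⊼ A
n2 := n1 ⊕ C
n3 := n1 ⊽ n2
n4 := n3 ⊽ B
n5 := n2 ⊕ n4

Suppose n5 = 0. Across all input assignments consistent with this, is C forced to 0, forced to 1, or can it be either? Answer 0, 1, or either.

Both values of C occur among assignments with n5 = 0:
  C=0: A=0, B=0, C=0
  C=1: A=0, B=1, C=1

either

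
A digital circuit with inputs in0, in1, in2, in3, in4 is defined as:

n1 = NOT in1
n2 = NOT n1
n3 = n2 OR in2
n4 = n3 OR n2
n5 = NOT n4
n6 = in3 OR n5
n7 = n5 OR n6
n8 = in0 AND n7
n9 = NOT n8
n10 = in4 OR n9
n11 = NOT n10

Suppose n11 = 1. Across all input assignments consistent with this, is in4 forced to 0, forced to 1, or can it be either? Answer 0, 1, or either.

0

n11 = NOT n10 must be 1, so n10 = 0.
n10 = in4 OR n9 must be 0, so both in4 = 0 and n9 = 0.
Every assignment with n11 = 1 has in4 = 0; there are 5 such assignment(s).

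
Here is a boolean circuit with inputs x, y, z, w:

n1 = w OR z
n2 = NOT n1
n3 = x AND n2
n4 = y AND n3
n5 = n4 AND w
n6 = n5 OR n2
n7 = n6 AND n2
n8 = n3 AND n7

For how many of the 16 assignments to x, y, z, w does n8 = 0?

14

n8 = n3 AND n7 must be 0, so at least one of n3, n7 is 0.
Enumerating the 16 input combinations, 14 give n8 = 0 and 2 give n8 = 1.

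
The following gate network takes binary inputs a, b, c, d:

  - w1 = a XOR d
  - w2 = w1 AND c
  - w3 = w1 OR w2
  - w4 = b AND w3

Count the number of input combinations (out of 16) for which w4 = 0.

12

w4 = b AND w3 must be 0, so at least one of b, w3 is 0.
Enumerating the 16 input combinations, 12 give w4 = 0 and 4 give w4 = 1.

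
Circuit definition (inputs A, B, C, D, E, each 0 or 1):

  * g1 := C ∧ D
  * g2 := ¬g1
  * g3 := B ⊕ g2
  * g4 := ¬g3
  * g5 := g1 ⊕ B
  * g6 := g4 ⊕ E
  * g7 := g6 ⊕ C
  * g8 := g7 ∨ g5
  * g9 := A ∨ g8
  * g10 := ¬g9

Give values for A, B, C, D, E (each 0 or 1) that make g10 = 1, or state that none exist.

A=0, B=0, C=0, D=1, E=0

g10 = ¬g9 must be 1, so g9 = 0.
g9 = A ∨ g8 must be 0, so both A = 0 and g8 = 0.
Check with A=0, B=0, C=0, D=1, E=0:
g1 = C ∧ D = 0 ∧ 1 = 0
g2 = ¬g1 = ¬0 = 1
g3 = B ⊕ g2 = 0 ⊕ 1 = 1
g4 = ¬g3 = ¬1 = 0
g5 = g1 ⊕ B = 0 ⊕ 0 = 0
g6 = g4 ⊕ E = 0 ⊕ 0 = 0
g7 = g6 ⊕ C = 0 ⊕ 0 = 0
g8 = g7 ∨ g5 = 0 ∨ 0 = 0
g9 = A ∨ g8 = 0 ∨ 0 = 0
g10 = ¬g9 = ¬0 = 1
So g10 = 1 as required.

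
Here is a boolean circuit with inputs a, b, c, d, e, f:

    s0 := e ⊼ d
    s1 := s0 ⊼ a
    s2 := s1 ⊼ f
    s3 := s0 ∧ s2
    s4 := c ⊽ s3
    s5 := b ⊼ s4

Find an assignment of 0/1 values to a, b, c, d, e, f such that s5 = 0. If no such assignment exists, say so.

s5 = b ⊼ s4 must be 0, so both b = 1 and s4 = 1.
s4 = c ⊽ s3 must be 1, so both c = 0 and s3 = 0.
s3 = s0 ∧ s2 must be 0, so at least one of s0, s2 is 0.
Check with a=0, b=1, c=0, d=0, e=0, f=1:
s0 = e ⊼ d = 0 ⊼ 0 = 1
s1 = s0 ⊼ a = 1 ⊼ 0 = 1
s2 = s1 ⊼ f = 1 ⊼ 1 = 0
s3 = s0 ∧ s2 = 1 ∧ 0 = 0
s4 = c ⊽ s3 = 0 ⊽ 0 = 1
s5 = b ⊼ s4 = 1 ⊼ 1 = 0
So s5 = 0 as required.

a=0, b=1, c=0, d=0, e=0, f=1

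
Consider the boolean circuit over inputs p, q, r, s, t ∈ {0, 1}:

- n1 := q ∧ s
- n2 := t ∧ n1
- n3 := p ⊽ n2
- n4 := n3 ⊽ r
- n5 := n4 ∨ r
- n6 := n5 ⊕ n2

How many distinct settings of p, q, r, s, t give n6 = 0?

n6 = n5 ⊕ n2 must be 0, so n5 and n2 are equal.
Enumerating the 32 input combinations, 11 give n6 = 0 and 21 give n6 = 1.

11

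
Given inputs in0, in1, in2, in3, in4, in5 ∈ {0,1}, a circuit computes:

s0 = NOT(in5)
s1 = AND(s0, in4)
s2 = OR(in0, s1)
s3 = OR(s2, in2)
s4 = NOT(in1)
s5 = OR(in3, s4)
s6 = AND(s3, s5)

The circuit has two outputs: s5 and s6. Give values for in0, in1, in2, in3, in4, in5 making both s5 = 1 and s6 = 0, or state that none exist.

in0=0 in1=0 in2=0 in3=1 in4=0 in5=0

Check with in0=0 in1=0 in2=0 in3=1 in4=0 in5=0:
s0 = NOT(in5) = NOT 0 = 1
s1 = AND(s0, in4) = AND(1, 0) = 0
s2 = OR(in0, s1) = OR(0, 0) = 0
s3 = OR(s2, in2) = OR(0, 0) = 0
s4 = NOT(in1) = NOT 0 = 1
s5 = OR(in3, s4) = OR(1, 1) = 1
s6 = AND(s3, s5) = AND(0, 1) = 0
So s5 = 1 and s6 = 0.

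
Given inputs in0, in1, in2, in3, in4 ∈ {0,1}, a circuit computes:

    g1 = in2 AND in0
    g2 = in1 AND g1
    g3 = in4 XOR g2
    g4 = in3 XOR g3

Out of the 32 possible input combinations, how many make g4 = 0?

16

g4 = in3 XOR g3 must be 0, so in3 and g3 are equal.
Enumerating the 32 input combinations, 16 give g4 = 0 and 16 give g4 = 1.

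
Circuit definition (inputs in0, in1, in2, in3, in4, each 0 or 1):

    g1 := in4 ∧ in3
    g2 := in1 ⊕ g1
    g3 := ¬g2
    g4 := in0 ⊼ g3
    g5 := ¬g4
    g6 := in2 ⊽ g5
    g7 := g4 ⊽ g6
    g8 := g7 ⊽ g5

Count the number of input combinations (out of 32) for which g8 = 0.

g8 = g7 ⊽ g5 must be 0, so at least one of g7, g5 is 1.
Enumerating the 32 input combinations, 8 give g8 = 0 and 24 give g8 = 1.

8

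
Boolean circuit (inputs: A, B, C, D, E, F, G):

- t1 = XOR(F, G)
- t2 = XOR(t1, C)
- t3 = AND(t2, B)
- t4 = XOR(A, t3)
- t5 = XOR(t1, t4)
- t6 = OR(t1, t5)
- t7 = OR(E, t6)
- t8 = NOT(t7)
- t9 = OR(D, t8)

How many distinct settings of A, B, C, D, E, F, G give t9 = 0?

t9 = OR(D, t8) must be 0, so both D = 0 and t8 = 0.
t8 = NOT(t7) must be 0, so t7 = 1.
Enumerating the 128 input combinations, 56 give t9 = 0 and 72 give t9 = 1.

56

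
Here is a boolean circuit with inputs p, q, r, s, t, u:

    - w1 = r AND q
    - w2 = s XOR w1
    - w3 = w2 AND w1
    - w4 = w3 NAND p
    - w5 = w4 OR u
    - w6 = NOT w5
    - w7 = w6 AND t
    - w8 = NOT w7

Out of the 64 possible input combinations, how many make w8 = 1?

63

w8 = NOT w7 must be 1, so w7 = 0.
w7 = w6 AND t must be 0, so at least one of w6, t is 0.
Enumerating the 64 input combinations, 63 give w8 = 1 and 1 give w8 = 0.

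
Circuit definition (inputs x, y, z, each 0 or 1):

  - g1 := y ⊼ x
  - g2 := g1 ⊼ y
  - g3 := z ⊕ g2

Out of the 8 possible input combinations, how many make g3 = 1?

4

g3 = z ⊕ g2 must be 1, so z and g2 differ.
Satisfying assignments:
  x=0, y=0, z=0
  x=0, y=1, z=1
  x=1, y=0, z=0
  x=1, y=1, z=0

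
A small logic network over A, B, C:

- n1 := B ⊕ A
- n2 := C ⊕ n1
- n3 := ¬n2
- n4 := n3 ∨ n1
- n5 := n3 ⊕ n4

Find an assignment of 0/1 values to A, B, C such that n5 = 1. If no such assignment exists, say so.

n5 = n3 ⊕ n4 must be 1, so n3 and n4 differ.
Check with A=1, B=0, C=0:
n1 = B ⊕ A = 0 ⊕ 1 = 1
n2 = C ⊕ n1 = 0 ⊕ 1 = 1
n3 = ¬n2 = ¬1 = 0
n4 = n3 ∨ n1 = 0 ∨ 1 = 1
n5 = n3 ⊕ n4 = 0 ⊕ 1 = 1
So n5 = 1 as required.

A=1, B=0, C=0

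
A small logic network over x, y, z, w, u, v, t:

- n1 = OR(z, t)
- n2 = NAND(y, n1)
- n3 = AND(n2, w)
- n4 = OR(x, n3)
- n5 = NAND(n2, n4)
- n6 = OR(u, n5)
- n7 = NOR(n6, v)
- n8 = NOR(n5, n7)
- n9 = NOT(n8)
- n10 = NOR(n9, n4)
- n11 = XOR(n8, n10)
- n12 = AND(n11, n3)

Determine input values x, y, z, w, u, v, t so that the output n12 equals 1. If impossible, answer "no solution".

x=0, y=0, z=0, w=1, u=1, v=1, t=1

n12 = AND(n11, n3) must be 1, so both n11 = 1 and n3 = 1.
n11 = XOR(n8, n10) must be 1, so n8 and n10 differ.
n3 = AND(n2, w) must be 1, so both n2 = 1 and w = 1.
Check with x=0, y=0, z=0, w=1, u=1, v=1, t=1:
n1 = OR(z, t) = OR(0, 1) = 1
n2 = NAND(y, n1) = NAND(0, 1) = 1
n3 = AND(n2, w) = AND(1, 1) = 1
n4 = OR(x, n3) = OR(0, 1) = 1
n5 = NAND(n2, n4) = NAND(1, 1) = 0
n6 = OR(u, n5) = OR(1, 0) = 1
n7 = NOR(n6, v) = NOR(1, 1) = 0
n8 = NOR(n5, n7) = NOR(0, 0) = 1
n9 = NOT(n8) = NOT 1 = 0
n10 = NOR(n9, n4) = NOR(0, 1) = 0
n11 = XOR(n8, n10) = XOR(1, 0) = 1
n12 = AND(n11, n3) = AND(1, 1) = 1
So n12 = 1 as required.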